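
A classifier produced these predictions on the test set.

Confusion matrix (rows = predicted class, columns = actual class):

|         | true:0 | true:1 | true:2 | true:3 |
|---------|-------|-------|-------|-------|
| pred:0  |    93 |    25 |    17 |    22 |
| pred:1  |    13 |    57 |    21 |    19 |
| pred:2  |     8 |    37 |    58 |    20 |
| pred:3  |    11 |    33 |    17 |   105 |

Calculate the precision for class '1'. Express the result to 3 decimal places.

0.518

Take TP from the diagonal, FP from the rest of the '1' prediction marginal, FN from the rest of the '1' actual marginal.
precision = TP/(TP+FP).
1: TP=57, FP=13+21+19=53 → 57/110 = 0.5182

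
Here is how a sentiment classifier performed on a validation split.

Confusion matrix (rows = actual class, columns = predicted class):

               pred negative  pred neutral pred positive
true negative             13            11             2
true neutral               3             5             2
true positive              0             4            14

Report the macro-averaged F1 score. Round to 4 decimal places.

0.5767

Per-class F1 score (2·TP/(2·TP+FP+FN)):
  negative: TP=13, FP=3+0=3, FN=11+2=13 → 26/42 = 0.61905
  neutral: TP=5, FP=11+4=15, FN=3+2=5 → 10/30 = 0.33333
  positive: TP=14, FP=2+2=4, FN=0+4=4 → 28/36 = 0.77778
Macro-F1 score = mean = (0.61905 + 0.33333 + 0.77778) / 3 = 0.5767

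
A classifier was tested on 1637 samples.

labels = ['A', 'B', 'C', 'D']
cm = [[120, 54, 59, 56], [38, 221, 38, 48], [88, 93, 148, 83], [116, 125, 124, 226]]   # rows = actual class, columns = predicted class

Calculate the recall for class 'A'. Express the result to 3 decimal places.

Take TP from the diagonal, FP from the rest of the 'A' prediction marginal, FN from the rest of the 'A' actual marginal.
recall = TP/(TP+FN).
A: TP=120, FN=54+59+56=169 → 120/289 = 0.4152

0.415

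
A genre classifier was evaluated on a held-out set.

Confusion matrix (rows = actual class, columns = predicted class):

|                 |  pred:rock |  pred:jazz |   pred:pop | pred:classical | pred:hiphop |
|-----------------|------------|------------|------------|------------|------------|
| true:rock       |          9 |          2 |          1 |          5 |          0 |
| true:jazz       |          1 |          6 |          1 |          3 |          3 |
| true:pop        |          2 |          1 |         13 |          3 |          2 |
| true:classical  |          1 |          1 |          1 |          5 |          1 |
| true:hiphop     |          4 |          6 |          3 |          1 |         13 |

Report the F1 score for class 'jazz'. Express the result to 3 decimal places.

0.400

F1 score = 2·TP/(2·TP+FP+FN).
jazz: TP=6, FP=2+1+1+6=10, FN=1+1+3+3=8 → 12/30 = 0.4000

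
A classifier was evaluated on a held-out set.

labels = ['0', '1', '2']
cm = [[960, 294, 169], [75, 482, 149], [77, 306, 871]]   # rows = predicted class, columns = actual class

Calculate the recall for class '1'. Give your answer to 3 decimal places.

0.445

recall = TP/(TP+FN).
1: TP=482, FN=294+306=600 → 482/1082 = 0.4455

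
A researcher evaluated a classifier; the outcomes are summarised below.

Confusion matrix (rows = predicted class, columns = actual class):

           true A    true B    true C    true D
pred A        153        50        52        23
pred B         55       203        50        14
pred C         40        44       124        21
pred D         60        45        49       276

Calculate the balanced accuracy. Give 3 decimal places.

Balanced accuracy = mean of per-class recall.
  A: recall = 153/308 = 0.4968
  B: recall = 203/342 = 0.5936
  C: recall = 124/275 = 0.4509
  D: recall = 276/334 = 0.8263
Mean = (0.4968 + 0.5936 + 0.4509 + 0.8263) / 4 = 0.592

0.592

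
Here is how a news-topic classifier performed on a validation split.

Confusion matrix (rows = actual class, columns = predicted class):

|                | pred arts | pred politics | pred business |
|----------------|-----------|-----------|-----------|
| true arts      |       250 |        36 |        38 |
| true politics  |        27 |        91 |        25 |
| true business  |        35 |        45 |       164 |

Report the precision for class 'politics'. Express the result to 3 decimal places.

0.529

One-vs-rest for 'politics': TP = diagonal; FP = other classes predicted 'politics'; FN = 'politics' predicted as other.
precision = TP/(TP+FP).
politics: TP=91, FP=36+45=81 → 91/172 = 0.5291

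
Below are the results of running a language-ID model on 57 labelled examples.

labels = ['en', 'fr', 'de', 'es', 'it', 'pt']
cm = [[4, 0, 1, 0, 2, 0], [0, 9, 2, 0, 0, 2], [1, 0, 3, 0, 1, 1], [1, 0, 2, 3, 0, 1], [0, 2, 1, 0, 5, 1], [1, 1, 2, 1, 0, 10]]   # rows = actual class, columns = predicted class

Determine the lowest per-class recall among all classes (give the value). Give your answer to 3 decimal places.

Per-class recall (TP/(TP+FN)):
  en: TP=4, FN=0+1+0+2+0=3 → 4/7 = 0.5714
  fr: TP=9, FN=0+2+0+0+2=4 → 9/13 = 0.6923
  de: TP=3, FN=1+0+0+1+1=3 → 3/6 = 0.5000
  es: TP=3, FN=1+0+2+0+1=4 → 3/7 = 0.4286
  it: TP=5, FN=0+2+1+0+1=4 → 5/9 = 0.5556
  pt: TP=10, FN=1+1+2+1+0=5 → 10/15 = 0.6667
Lowest is class 'es' with recall = 0.429.

0.429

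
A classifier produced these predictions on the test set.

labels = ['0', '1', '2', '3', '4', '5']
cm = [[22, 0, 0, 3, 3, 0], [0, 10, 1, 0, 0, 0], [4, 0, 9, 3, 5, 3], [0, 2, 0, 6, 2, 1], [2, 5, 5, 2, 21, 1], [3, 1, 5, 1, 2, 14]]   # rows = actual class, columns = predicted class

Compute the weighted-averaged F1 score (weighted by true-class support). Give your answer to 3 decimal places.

Per-class F1 score (2·TP/(2·TP+FP+FN)):
  0: TP=22, FP=0+4+0+2+3=9, FN=0+0+3+3+0=6 → 44/59 = 0.7458
  1: TP=10, FP=0+0+2+5+1=8, FN=0+1+0+0+0=1 → 20/29 = 0.6897
  2: TP=9, FP=0+1+0+5+5=11, FN=4+0+3+5+3=15 → 18/44 = 0.4091
  3: TP=6, FP=3+0+3+2+1=9, FN=0+2+0+2+1=5 → 12/26 = 0.4615
  4: TP=21, FP=3+0+5+2+2=12, FN=2+5+5+2+1=15 → 42/69 = 0.6087
  5: TP=14, FP=0+0+3+1+1=5, FN=3+1+5+1+2=12 → 28/45 = 0.6222
Weighted-F1 score = Σ (supportᵢ/N)·F1 scoreᵢ with N=136: (28/136)·0.7458 + (11/136)·0.6897 + (24/136)·0.4091 + (11/136)·0.4615 + (36/136)·0.6087 + (26/136)·0.6222 = 0.599

0.599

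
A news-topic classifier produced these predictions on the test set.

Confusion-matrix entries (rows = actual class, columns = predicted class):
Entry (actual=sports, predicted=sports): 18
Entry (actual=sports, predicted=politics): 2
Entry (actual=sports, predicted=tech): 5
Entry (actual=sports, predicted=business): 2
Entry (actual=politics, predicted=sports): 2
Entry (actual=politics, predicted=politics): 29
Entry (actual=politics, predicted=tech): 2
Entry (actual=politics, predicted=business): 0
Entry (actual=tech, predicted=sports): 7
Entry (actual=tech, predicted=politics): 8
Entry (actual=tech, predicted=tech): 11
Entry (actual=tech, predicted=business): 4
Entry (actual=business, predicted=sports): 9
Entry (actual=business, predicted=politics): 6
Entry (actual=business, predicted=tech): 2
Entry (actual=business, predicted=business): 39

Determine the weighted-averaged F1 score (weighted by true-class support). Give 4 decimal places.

Per-class F1 score (2·TP/(2·TP+FP+FN)):
  sports: TP=18, FP=2+7+9=18, FN=2+5+2=9 → 36/63 = 0.57143
  politics: TP=29, FP=2+8+6=16, FN=2+2+0=4 → 58/78 = 0.74359
  tech: TP=11, FP=5+2+2=9, FN=7+8+4=19 → 22/50 = 0.44000
  business: TP=39, FP=2+0+4=6, FN=9+6+2=17 → 78/101 = 0.77228
Weighted-F1 score = Σ (supportᵢ/N)·F1 scoreᵢ with N=146: (27/146)·0.57143 + (33/146)·0.74359 + (30/146)·0.44000 + (56/146)·0.77228 = 0.6604

0.6604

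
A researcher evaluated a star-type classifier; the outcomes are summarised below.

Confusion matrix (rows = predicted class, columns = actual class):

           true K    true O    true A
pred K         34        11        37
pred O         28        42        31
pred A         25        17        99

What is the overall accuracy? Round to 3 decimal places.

Accuracy = trace / total = (34+42+99=175) / 324 = 175/324 = 0.540

0.540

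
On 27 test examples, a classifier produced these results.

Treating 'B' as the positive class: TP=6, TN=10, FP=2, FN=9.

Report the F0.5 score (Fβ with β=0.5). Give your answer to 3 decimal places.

Fβ = (1+β²)·TP / ((1+β²)·TP + β²·FN + FP), with β²=1/4
= 1.25·6 / (1.25·6 + 0.25·9 + 2) = 0.638

0.638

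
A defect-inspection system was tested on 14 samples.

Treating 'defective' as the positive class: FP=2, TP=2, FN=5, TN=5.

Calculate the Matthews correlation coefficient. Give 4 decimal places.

MCC = (TP·TN − FP·FN) / √((TP+FP)(TP+FN)(TN+FP)(TN+FN))
Numerator = 2·5 − 2·5 = 0
Denominator = √(4·7·7·10) = √1960 = 44.2719
MCC = 0 / 44.2719 = 0.0000

0.0000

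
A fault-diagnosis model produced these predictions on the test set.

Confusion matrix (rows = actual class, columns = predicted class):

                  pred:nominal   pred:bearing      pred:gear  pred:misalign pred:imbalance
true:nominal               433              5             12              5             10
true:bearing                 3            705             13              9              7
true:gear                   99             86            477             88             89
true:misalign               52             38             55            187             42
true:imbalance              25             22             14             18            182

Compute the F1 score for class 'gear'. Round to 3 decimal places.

Treat 'gear' as positive and all other classes as negative.
F1 score = 2·TP/(2·TP+FP+FN).
gear: TP=477, FP=12+13+55+14=94, FN=99+86+88+89=362 → 954/1410 = 0.6766

0.677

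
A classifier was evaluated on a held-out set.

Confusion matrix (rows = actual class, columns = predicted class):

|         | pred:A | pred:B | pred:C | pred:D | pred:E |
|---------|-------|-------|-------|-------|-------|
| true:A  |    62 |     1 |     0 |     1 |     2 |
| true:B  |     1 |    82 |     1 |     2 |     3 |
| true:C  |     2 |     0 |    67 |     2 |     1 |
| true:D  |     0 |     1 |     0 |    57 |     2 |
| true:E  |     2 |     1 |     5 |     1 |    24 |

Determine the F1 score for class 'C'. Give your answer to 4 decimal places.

0.9241

Treat 'C' as positive and all other classes as negative.
F1 score = 2·TP/(2·TP+FP+FN).
C: TP=67, FP=0+1+0+5=6, FN=2+0+2+1=5 → 134/145 = 0.92414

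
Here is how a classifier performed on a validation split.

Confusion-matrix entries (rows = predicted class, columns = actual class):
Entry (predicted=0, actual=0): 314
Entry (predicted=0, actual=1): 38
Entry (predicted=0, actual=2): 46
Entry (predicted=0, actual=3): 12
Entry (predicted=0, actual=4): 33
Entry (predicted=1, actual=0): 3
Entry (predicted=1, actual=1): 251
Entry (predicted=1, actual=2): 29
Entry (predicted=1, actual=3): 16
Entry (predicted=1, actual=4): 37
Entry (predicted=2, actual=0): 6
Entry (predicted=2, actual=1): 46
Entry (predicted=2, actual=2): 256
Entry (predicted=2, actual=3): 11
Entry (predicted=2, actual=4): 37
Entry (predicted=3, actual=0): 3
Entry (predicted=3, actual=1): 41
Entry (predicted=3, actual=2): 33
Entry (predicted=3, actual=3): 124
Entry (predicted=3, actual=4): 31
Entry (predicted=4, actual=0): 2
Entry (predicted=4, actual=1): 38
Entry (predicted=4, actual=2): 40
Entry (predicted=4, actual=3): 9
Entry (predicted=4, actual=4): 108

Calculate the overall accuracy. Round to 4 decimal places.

0.6733

Accuracy = trace / total = (314+251+256+124+108=1053) / 1564 = 1053/1564 = 0.6733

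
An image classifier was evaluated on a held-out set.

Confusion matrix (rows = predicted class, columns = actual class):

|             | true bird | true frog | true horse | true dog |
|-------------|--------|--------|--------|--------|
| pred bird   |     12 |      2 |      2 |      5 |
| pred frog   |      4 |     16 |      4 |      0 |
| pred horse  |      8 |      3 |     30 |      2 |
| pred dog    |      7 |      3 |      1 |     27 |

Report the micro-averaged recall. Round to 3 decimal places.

Micro-averaging pools counts across classes: ΣTP=85, ΣFP=41, ΣFN=41.
Micro-recall = TP/(TP+FN) on pooled counts = 0.675 (equals overall accuracy in single-label multiclass).

0.675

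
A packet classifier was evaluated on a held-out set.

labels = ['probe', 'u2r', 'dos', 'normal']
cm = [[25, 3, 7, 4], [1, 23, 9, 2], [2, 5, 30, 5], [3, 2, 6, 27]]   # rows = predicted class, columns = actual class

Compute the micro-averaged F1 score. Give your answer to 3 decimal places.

0.682

Micro-averaging pools counts across classes: ΣTP=105, ΣFP=49, ΣFN=49.
Micro-F1 score = 2·TP/(2·TP+FP+FN) on pooled counts = 0.682 (equals overall accuracy in single-label multiclass).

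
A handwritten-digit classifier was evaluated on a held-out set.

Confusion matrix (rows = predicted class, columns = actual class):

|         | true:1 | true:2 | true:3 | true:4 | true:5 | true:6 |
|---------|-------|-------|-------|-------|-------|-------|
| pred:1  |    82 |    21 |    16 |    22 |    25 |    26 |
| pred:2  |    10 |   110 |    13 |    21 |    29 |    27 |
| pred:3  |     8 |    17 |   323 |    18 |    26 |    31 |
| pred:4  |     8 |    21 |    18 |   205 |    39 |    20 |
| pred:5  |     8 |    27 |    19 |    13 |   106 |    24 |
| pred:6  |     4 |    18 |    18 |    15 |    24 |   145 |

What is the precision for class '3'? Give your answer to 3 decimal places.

Take TP from the diagonal, FP from the rest of the '3' prediction marginal, FN from the rest of the '3' actual marginal.
precision = TP/(TP+FP).
3: TP=323, FP=8+17+18+26+31=100 → 323/423 = 0.7636

0.764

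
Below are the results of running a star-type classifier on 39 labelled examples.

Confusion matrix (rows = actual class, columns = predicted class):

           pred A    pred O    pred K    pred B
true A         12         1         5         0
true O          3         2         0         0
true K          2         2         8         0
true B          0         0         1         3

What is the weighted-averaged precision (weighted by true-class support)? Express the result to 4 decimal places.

0.6555

Per-class precision (TP/(TP+FP)):
  A: TP=12, FP=3+2+0=5 → 12/17 = 0.70588
  O: TP=2, FP=1+2+0=3 → 2/5 = 0.40000
  K: TP=8, FP=5+0+1=6 → 8/14 = 0.57143
  B: TP=3, FP=0+0+0=0 → 3/3 = 1.00000
Weighted-precision = Σ (supportᵢ/N)·precisionᵢ with N=39: (18/39)·0.70588 + (5/39)·0.40000 + (12/39)·0.57143 + (4/39)·1.00000 = 0.6555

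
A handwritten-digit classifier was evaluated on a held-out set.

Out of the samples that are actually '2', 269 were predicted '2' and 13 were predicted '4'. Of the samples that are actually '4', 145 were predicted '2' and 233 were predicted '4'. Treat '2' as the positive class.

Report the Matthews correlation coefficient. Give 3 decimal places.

0.583

MCC = (TP·TN − FP·FN) / √((TP+FP)(TP+FN)(TN+FP)(TN+FN))
Numerator = 269·233 − 145·13 = 60792
Denominator = √(414·282·378·246) = √10856163024 = 104192.9125
MCC = 60792 / 104192.9125 = 0.583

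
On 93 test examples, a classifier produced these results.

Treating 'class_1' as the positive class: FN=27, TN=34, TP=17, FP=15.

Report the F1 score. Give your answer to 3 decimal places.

Precision = TP/(TP+FP) = 17/32 = 0.5313
Recall = TP/(TP+FN) = 17/44 = 0.3864
F1 = 2·TP/(2·TP+FP+FN) = 34/76 = 0.447

0.447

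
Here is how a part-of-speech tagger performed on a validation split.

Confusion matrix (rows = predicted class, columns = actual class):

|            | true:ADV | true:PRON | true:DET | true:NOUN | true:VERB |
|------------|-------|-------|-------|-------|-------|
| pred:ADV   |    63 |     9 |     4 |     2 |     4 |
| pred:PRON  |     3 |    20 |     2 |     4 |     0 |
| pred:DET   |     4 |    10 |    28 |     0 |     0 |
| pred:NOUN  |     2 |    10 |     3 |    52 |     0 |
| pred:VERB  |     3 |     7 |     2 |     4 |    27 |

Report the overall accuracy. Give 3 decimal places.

Accuracy = trace / total = (63+20+28+52+27=190) / 263 = 190/263 = 0.722

0.722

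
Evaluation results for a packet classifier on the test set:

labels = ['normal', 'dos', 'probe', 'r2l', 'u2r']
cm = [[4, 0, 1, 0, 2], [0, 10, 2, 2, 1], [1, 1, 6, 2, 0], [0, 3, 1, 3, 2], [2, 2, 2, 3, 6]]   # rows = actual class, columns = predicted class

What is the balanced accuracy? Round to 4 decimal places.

Balanced accuracy = mean of per-class recall.
  normal: recall = 4/7 = 0.57143
  dos: recall = 10/15 = 0.66667
  probe: recall = 6/10 = 0.60000
  r2l: recall = 3/9 = 0.33333
  u2r: recall = 6/15 = 0.40000
Mean = (0.57143 + 0.66667 + 0.60000 + 0.33333 + 0.40000) / 5 = 0.5143

0.5143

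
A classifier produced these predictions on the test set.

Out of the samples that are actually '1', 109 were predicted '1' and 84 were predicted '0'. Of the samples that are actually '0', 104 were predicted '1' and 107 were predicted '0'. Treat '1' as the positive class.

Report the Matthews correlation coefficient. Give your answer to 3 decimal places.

MCC = (TP·TN − FP·FN) / √((TP+FP)(TP+FN)(TN+FP)(TN+FN))
Numerator = 109·107 − 104·84 = 2927
Denominator = √(213·193·211·191) = √1656733809 = 40702.9951
MCC = 2927 / 40702.9951 = 0.072

0.072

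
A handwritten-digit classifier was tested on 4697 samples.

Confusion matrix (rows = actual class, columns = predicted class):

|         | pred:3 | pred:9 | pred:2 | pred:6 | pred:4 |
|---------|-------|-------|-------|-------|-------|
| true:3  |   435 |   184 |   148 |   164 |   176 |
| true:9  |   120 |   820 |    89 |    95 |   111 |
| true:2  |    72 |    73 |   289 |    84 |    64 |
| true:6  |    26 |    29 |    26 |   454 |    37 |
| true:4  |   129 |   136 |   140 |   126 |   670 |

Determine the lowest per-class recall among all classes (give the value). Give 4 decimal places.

Per-class recall (TP/(TP+FN)):
  3: TP=435, FN=184+148+164+176=672 → 435/1107 = 0.39295
  9: TP=820, FN=120+89+95+111=415 → 820/1235 = 0.66397
  2: TP=289, FN=72+73+84+64=293 → 289/582 = 0.49656
  6: TP=454, FN=26+29+26+37=118 → 454/572 = 0.79371
  4: TP=670, FN=129+136+140+126=531 → 670/1201 = 0.55787
Lowest is class '3' with recall = 0.3930.

0.3930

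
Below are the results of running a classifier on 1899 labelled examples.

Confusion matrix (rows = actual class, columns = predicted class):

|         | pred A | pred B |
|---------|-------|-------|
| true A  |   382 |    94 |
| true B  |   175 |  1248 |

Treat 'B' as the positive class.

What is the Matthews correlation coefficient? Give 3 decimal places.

0.647

MCC = (TP·TN − FP·FN) / √((TP+FP)(TP+FN)(TN+FP)(TN+FN))
Numerator = 1248·382 − 94·175 = 460286
Denominator = √(1342·1423·476·557) = √506313565912 = 711557.1417
MCC = 460286 / 711557.1417 = 0.647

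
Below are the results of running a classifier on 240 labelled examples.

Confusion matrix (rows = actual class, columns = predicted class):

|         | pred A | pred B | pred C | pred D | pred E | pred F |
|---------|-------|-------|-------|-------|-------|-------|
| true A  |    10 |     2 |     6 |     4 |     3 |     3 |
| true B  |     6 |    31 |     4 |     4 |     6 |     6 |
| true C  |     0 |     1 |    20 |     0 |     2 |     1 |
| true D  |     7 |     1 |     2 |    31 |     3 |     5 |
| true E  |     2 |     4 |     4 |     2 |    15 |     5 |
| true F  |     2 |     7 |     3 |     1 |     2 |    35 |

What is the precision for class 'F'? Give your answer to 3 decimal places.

precision = TP/(TP+FP).
F: TP=35, FP=3+6+1+5+5=20 → 35/55 = 0.6364

0.636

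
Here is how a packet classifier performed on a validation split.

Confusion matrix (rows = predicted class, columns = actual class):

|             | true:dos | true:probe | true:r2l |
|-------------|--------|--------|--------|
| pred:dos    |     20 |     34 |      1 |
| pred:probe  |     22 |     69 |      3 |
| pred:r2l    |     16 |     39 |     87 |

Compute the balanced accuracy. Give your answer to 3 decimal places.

0.596

Balanced accuracy = mean of per-class recall.
  dos: recall = 20/58 = 0.3448
  probe: recall = 69/142 = 0.4859
  r2l: recall = 87/91 = 0.9560
Mean = (0.3448 + 0.4859 + 0.9560) / 3 = 0.596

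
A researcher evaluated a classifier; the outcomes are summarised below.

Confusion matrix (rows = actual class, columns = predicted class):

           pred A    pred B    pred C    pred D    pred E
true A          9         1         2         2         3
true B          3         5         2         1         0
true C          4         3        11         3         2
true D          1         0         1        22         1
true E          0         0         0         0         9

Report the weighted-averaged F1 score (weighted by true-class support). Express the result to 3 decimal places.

Per-class F1 score (2·TP/(2·TP+FP+FN)):
  A: TP=9, FP=3+4+1+0=8, FN=1+2+2+3=8 → 18/34 = 0.5294
  B: TP=5, FP=1+3+0+0=4, FN=3+2+1+0=6 → 10/20 = 0.5000
  C: TP=11, FP=2+2+1+0=5, FN=4+3+3+2=12 → 22/39 = 0.5641
  D: TP=22, FP=2+1+3+0=6, FN=1+0+1+1=3 → 44/53 = 0.8302
  E: TP=9, FP=3+0+2+1=6, FN=0+0+0+0=0 → 18/24 = 0.7500
Weighted-F1 score = Σ (supportᵢ/N)·F1 scoreᵢ with N=85: (17/85)·0.5294 + (11/85)·0.5000 + (23/85)·0.5641 + (25/85)·0.8302 + (9/85)·0.7500 = 0.647

0.647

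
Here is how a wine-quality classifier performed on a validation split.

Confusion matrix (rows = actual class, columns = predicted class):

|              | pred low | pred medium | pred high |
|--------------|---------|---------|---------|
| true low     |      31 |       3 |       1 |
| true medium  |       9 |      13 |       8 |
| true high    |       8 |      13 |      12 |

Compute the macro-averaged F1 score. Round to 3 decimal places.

Per-class F1 score (2·TP/(2·TP+FP+FN)):
  low: TP=31, FP=9+8=17, FN=3+1=4 → 62/83 = 0.7470
  medium: TP=13, FP=3+13=16, FN=9+8=17 → 26/59 = 0.4407
  high: TP=12, FP=1+8=9, FN=8+13=21 → 24/54 = 0.4444
Macro-F1 score = mean = (0.7470 + 0.4407 + 0.4444) / 3 = 0.544

0.544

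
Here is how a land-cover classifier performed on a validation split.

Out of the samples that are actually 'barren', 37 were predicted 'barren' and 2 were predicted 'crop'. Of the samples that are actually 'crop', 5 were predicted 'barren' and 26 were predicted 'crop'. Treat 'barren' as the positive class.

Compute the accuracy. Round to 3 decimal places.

0.900

Accuracy = (TP+TN)/N = (37+26)/70 = 0.900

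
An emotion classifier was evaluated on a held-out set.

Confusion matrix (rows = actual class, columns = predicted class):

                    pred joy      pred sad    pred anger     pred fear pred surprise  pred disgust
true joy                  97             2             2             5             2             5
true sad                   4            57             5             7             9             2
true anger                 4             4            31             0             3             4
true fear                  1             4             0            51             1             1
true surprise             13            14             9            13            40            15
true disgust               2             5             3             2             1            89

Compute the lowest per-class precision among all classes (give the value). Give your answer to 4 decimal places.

0.6200

Per-class precision (TP/(TP+FP)):
  joy: TP=97, FP=4+4+1+13+2=24 → 97/121 = 0.80165
  sad: TP=57, FP=2+4+4+14+5=29 → 57/86 = 0.66279
  anger: TP=31, FP=2+5+0+9+3=19 → 31/50 = 0.62000
  fear: TP=51, FP=5+7+0+13+2=27 → 51/78 = 0.65385
  surprise: TP=40, FP=2+9+3+1+1=16 → 40/56 = 0.71429
  disgust: TP=89, FP=5+2+4+1+15=27 → 89/116 = 0.76724
Lowest is class 'anger' with precision = 0.6200.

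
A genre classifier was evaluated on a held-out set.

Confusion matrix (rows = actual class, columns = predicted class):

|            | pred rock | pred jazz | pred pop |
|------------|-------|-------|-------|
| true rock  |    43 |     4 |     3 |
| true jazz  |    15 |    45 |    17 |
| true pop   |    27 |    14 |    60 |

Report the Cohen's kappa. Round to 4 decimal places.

Observed agreement pₒ = trace/N = 148/228 = 0.64912
Expected agreement pₑ = Σ (rowᵢ·colᵢ)/N² = (50·85 + 77·63 + 101·80)/228² = 0.33051
κ = (pₒ − pₑ)/(1 − pₑ) = (0.64912 − 0.33051)/(1 − 0.33051) = 0.4759

0.4759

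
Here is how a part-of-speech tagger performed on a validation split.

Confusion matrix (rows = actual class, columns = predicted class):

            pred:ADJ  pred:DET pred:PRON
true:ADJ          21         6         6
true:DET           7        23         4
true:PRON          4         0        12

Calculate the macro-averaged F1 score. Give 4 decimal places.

0.6693

Per-class F1 score (2·TP/(2·TP+FP+FN)):
  ADJ: TP=21, FP=7+4=11, FN=6+6=12 → 42/65 = 0.64615
  DET: TP=23, FP=6+0=6, FN=7+4=11 → 46/63 = 0.73016
  PRON: TP=12, FP=6+4=10, FN=4+0=4 → 24/38 = 0.63158
Macro-F1 score = mean = (0.64615 + 0.73016 + 0.63158) / 3 = 0.6693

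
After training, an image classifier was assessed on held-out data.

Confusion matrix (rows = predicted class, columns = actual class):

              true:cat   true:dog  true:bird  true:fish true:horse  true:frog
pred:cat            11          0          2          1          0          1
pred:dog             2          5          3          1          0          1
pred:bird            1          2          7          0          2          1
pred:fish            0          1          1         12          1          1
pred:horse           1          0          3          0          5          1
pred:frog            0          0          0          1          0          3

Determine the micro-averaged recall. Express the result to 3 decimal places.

0.614

Micro-averaging pools counts across classes: ΣTP=43, ΣFP=27, ΣFN=27.
Micro-recall = TP/(TP+FN) on pooled counts = 0.614 (equals overall accuracy in single-label multiclass).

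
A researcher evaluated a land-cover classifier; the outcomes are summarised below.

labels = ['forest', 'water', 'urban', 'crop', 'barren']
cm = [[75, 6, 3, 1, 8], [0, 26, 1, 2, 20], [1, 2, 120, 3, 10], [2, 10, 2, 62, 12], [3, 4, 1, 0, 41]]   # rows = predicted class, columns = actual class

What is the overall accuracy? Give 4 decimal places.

0.7807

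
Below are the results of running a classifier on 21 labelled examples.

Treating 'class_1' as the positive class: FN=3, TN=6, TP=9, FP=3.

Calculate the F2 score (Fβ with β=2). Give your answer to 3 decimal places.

0.750

Fβ = (1+β²)·TP / ((1+β²)·TP + β²·FN + FP), with β²=4
= 5·9 / (5·9 + 4·3 + 3) = 0.750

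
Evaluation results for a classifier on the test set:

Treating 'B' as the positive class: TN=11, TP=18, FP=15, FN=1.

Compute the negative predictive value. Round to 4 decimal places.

NPV = TN/(TN+FN) = 11/(11+1) = 0.9167

0.9167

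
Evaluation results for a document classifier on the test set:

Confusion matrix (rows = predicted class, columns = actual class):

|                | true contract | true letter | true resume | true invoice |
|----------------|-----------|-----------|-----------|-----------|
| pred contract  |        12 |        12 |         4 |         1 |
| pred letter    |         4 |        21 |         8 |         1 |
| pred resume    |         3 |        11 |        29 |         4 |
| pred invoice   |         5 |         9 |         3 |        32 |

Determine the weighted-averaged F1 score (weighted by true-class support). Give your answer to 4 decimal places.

0.5815

Per-class F1 score (2·TP/(2·TP+FP+FN)):
  contract: TP=12, FP=12+4+1=17, FN=4+3+5=12 → 24/53 = 0.45283
  letter: TP=21, FP=4+8+1=13, FN=12+11+9=32 → 42/87 = 0.48276
  resume: TP=29, FP=3+11+4=18, FN=4+8+3=15 → 58/91 = 0.63736
  invoice: TP=32, FP=5+9+3=17, FN=1+1+4=6 → 64/87 = 0.73563
Weighted-F1 score = Σ (supportᵢ/N)·F1 scoreᵢ with N=159: (24/159)·0.45283 + (53/159)·0.48276 + (44/159)·0.63736 + (38/159)·0.73563 = 0.5815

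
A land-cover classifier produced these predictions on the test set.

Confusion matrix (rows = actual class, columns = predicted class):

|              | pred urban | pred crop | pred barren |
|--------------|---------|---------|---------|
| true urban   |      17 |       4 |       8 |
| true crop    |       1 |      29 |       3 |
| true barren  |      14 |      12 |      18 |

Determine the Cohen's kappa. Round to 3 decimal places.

Observed agreement pₒ = trace/N = 64/106 = 0.6038
Expected agreement pₑ = Σ (rowᵢ·colᵢ)/N² = (29·32 + 33·45 + 44·29)/106² = 0.3283
κ = (pₒ − pₑ)/(1 − pₑ) = (0.6038 − 0.3283)/(1 − 0.3283) = 0.410

0.410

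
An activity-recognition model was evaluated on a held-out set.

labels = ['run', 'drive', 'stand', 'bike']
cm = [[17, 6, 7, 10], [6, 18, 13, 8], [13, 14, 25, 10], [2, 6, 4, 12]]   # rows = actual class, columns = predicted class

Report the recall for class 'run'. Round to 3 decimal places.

One-vs-rest for 'run': TP = diagonal; FP = other classes predicted 'run'; FN = 'run' predicted as other.
recall = TP/(TP+FN).
run: TP=17, FN=6+7+10=23 → 17/40 = 0.4250

0.425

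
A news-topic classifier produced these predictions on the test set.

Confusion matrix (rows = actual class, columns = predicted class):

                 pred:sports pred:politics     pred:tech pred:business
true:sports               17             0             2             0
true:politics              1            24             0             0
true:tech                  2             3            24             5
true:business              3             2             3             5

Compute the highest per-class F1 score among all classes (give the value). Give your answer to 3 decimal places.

Per-class F1 score (2·TP/(2·TP+FP+FN)):
  sports: TP=17, FP=1+2+3=6, FN=0+2+0=2 → 34/42 = 0.8095
  politics: TP=24, FP=0+3+2=5, FN=1+0+0=1 → 48/54 = 0.8889
  tech: TP=24, FP=2+0+3=5, FN=2+3+5=10 → 48/63 = 0.7619
  business: TP=5, FP=0+0+5=5, FN=3+2+3=8 → 10/23 = 0.4348
Highest is class 'politics' with F1 score = 0.889.

0.889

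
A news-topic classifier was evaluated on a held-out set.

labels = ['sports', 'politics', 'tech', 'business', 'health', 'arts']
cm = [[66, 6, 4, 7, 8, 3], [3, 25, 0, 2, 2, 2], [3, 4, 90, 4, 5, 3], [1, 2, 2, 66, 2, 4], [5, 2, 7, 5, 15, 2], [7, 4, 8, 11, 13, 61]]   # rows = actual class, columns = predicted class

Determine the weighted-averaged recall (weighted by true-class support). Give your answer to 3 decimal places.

Per-class recall (TP/(TP+FN)):
  sports: TP=66, FN=6+4+7+8+3=28 → 66/94 = 0.7021
  politics: TP=25, FN=3+0+2+2+2=9 → 25/34 = 0.7353
  tech: TP=90, FN=3+4+4+5+3=19 → 90/109 = 0.8257
  business: TP=66, FN=1+2+2+2+4=11 → 66/77 = 0.8571
  health: TP=15, FN=5+2+7+5+2=21 → 15/36 = 0.4167
  arts: TP=61, FN=7+4+8+11+13=43 → 61/104 = 0.5865
Weighted-recall = Σ (supportᵢ/N)·recallᵢ with N=454: (94/454)·0.7021 + (34/454)·0.7353 + (109/454)·0.8257 + (77/454)·0.8571 + (36/454)·0.4167 + (104/454)·0.5865 = 0.711

0.711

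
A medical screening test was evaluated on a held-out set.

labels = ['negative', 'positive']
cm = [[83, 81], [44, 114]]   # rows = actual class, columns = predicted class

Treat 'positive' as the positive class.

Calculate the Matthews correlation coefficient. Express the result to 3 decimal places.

MCC = (TP·TN − FP·FN) / √((TP+FP)(TP+FN)(TN+FP)(TN+FN))
Numerator = 114·83 − 81·44 = 5898
Denominator = √(195·158·164·127) = √641710680 = 25332.0090
MCC = 5898 / 25332.0090 = 0.233

0.233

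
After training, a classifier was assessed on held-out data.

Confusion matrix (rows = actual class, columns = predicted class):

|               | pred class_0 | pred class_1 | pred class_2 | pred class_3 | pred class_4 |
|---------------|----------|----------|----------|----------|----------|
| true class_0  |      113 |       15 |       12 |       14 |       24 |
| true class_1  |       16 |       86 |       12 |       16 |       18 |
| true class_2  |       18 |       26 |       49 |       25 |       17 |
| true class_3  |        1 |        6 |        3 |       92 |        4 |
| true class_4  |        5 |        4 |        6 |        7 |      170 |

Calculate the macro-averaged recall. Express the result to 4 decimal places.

0.6664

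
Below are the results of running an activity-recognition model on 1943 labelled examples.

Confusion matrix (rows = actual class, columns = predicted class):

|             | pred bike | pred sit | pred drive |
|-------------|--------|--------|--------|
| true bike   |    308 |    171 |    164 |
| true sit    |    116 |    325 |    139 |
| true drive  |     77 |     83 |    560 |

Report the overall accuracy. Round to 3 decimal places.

0.614

Accuracy = trace / total = (308+325+560=1193) / 1943 = 1193/1943 = 0.614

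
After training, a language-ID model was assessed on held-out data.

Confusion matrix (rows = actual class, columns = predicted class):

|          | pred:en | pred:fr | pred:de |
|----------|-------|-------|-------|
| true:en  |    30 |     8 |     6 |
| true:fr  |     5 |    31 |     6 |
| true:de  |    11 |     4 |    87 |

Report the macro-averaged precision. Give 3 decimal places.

0.751

Per-class precision (TP/(TP+FP)):
  en: TP=30, FP=5+11=16 → 30/46 = 0.6522
  fr: TP=31, FP=8+4=12 → 31/43 = 0.7209
  de: TP=87, FP=6+6=12 → 87/99 = 0.8788
Macro-precision = mean = (0.6522 + 0.7209 + 0.8788) / 3 = 0.751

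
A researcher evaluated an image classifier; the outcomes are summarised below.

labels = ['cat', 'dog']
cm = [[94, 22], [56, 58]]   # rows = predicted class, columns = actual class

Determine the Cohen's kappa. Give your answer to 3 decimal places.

Observed agreement pₒ = trace/N = 152/230 = 0.6609
Expected agreement pₑ = Σ (rowᵢ·colᵢ)/N² = (150·116 + 80·114)/230² = 0.5013
κ = (pₒ − pₑ)/(1 − pₑ) = (0.6609 − 0.5013)/(1 − 0.5013) = 0.320

0.320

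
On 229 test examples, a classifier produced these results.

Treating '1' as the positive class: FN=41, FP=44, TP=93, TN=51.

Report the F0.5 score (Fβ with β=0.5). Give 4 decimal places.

Fβ = (1+β²)·TP / ((1+β²)·TP + β²·FN + FP), with β²=1/4
= 1.25·93 / (1.25·93 + 0.25·41 + 44) = 0.6818

0.6818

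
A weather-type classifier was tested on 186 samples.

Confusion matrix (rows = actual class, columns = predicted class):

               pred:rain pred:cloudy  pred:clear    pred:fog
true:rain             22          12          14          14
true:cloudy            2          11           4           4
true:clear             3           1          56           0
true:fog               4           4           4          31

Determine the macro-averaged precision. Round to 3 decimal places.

0.613

Per-class precision (TP/(TP+FP)):
  rain: TP=22, FP=2+3+4=9 → 22/31 = 0.7097
  cloudy: TP=11, FP=12+1+4=17 → 11/28 = 0.3929
  clear: TP=56, FP=14+4+4=22 → 56/78 = 0.7179
  fog: TP=31, FP=14+4+0=18 → 31/49 = 0.6327
Macro-precision = mean = (0.7097 + 0.3929 + 0.7179 + 0.6327) / 4 = 0.613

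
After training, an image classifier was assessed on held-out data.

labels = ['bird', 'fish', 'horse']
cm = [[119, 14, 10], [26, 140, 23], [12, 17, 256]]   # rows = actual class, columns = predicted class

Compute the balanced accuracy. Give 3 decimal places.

0.824

Balanced accuracy = mean of per-class recall.
  bird: recall = 119/143 = 0.8322
  fish: recall = 140/189 = 0.7407
  horse: recall = 256/285 = 0.8982
Mean = (0.8322 + 0.7407 + 0.8982) / 3 = 0.824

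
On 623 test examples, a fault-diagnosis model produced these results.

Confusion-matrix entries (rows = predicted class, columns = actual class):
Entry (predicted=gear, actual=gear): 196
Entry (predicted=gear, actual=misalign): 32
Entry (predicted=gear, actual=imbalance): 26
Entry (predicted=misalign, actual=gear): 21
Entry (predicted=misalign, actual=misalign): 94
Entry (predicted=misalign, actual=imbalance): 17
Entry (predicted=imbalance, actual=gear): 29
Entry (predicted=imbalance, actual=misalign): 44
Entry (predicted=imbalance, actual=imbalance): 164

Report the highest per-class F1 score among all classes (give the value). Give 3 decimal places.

Per-class F1 score (2·TP/(2·TP+FP+FN)):
  gear: TP=196, FP=32+26=58, FN=21+29=50 → 392/500 = 0.7840
  misalign: TP=94, FP=21+17=38, FN=32+44=76 → 188/302 = 0.6225
  imbalance: TP=164, FP=29+44=73, FN=26+17=43 → 328/444 = 0.7387
Highest is class 'gear' with F1 score = 0.784.

0.784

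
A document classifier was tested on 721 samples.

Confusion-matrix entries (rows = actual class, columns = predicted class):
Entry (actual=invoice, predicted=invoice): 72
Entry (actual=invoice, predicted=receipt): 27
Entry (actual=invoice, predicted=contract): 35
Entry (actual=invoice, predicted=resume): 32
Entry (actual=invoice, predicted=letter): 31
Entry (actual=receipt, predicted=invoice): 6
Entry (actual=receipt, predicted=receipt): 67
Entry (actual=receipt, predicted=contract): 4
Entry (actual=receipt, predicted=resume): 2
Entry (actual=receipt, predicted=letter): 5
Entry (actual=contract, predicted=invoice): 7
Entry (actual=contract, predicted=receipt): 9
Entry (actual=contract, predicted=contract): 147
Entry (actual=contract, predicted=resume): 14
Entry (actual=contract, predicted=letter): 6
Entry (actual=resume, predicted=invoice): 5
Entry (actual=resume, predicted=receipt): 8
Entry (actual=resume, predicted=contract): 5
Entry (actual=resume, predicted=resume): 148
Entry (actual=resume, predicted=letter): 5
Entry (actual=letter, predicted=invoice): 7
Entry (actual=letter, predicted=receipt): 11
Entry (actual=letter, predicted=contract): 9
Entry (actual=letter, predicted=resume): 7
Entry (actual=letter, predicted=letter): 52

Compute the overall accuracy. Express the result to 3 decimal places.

Accuracy = trace / total = (72+67+147+148+52=486) / 721 = 486/721 = 0.674

0.674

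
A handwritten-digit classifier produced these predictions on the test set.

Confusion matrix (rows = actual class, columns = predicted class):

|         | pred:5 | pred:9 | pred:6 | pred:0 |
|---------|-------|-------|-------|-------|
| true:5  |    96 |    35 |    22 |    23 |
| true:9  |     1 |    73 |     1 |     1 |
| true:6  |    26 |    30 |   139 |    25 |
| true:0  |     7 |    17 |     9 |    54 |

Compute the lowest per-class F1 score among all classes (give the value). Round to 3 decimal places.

0.568

Per-class F1 score (2·TP/(2·TP+FP+FN)):
  5: TP=96, FP=1+26+7=34, FN=35+22+23=80 → 192/306 = 0.6275
  9: TP=73, FP=35+30+17=82, FN=1+1+1=3 → 146/231 = 0.6320
  6: TP=139, FP=22+1+9=32, FN=26+30+25=81 → 278/391 = 0.7110
  0: TP=54, FP=23+1+25=49, FN=7+17+9=33 → 108/190 = 0.5684
Lowest is class '0' with F1 score = 0.568.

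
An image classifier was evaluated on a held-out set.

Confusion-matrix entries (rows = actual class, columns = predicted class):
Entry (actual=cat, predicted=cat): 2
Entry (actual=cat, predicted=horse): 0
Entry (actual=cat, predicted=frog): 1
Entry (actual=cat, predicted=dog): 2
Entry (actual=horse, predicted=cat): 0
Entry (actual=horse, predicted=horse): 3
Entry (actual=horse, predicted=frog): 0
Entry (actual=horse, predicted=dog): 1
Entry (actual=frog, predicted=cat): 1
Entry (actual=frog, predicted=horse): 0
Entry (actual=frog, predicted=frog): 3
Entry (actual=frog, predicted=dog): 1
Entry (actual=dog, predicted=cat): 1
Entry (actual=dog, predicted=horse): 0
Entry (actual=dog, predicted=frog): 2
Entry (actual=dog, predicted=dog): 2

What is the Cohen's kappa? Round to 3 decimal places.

Observed agreement pₒ = trace/N = 10/19 = 0.5263
Expected agreement pₑ = Σ (rowᵢ·colᵢ)/N² = (5·4 + 4·3 + 5·6 + 5·6)/19² = 0.2548
κ = (pₒ − pₑ)/(1 − pₑ) = (0.5263 − 0.2548)/(1 − 0.2548) = 0.364

0.364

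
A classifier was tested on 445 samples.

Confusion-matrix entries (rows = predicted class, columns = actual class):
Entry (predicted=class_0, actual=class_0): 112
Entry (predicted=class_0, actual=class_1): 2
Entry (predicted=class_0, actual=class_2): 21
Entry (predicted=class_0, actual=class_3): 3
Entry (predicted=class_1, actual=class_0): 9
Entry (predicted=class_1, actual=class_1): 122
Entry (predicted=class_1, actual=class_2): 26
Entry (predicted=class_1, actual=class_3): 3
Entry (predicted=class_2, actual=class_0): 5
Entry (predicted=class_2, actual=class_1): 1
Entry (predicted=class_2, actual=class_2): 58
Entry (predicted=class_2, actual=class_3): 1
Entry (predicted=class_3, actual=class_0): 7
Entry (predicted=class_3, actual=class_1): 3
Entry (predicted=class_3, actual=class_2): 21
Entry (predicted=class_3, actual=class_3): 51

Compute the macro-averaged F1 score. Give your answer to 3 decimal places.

Per-class F1 score (2·TP/(2·TP+FP+FN)):
  class_0: TP=112, FP=2+21+3=26, FN=9+5+7=21 → 224/271 = 0.8266
  class_1: TP=122, FP=9+26+3=38, FN=2+1+3=6 → 244/288 = 0.8472
  class_2: TP=58, FP=5+1+1=7, FN=21+26+21=68 → 116/191 = 0.6073
  class_3: TP=51, FP=7+3+21=31, FN=3+3+1=7 → 102/140 = 0.7286
Macro-F1 score = mean = (0.8266 + 0.8472 + 0.6073 + 0.7286) / 4 = 0.752

0.752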